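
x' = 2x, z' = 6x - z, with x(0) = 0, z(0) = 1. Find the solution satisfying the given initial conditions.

x(t) = 0, z(t) = e^(-t)

Coefficient matrix A = [[2, 0], [6, -1]].
Characteristic polynomial det(A - λI) = λ^2 - λ - 2 = 0.
Eigenvalues λ = -1, 2.
For λ=-1: (A-λI) row 1 is [3, 0], so an eigenvector is (0, 1).
For λ=2: (A-λI) row 2 is [6, -3], so an eigenvector is (-1, -2).
General solution: K_1e^(-t)(0,1) + K_2e^(2t)(-1,-2).
Applying x(0)=0, z(0)=1 gives K_1=1, K_2=0.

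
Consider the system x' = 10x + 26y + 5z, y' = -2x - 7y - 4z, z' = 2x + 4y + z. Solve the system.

x(t) = 7C_1e^(4t) - 2C_2e^(-3t) + 3C_3e^(3t), y(t) = -2C_1e^(4t) + C_2e^(-3t) - C_3e^(3t), z(t) = 2C_1e^(4t) + C_3e^(3t)

Coefficient matrix A = [[10, 26, 5], [-2, -7, -4], [2, 4, 1]].
det(A - λI) = 0 gives eigenvalues λ = 4, -3, 3.
For λ=4: eigenvector (7,-2,2).
For λ=-3: eigenvector (-2,1,0).
For λ=3: eigenvector (3,-1,1).
General solution: C_1e^(4t)(7,-2,2) + C_2e^(-3t)(-2,1,0) + C_3e^(3t)(3,-1,1).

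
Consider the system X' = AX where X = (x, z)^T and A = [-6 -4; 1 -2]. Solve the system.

x(t) = -2C_1e^(-4t) - 2C_2te^(-4t) + C_2e^(-4t), z(t) = C_1e^(-4t) + C_2te^(-4t)

Coefficient matrix A = [[-6, -4], [1, -2]].
Characteristic polynomial det(A - λI) = λ^2 + 8λ + 16 = 0.
Single eigenvalue λ = -4 with algebraic multiplicity 2.
Eigenvector v = (-2,1); generalized eigenvector w with (A-λI)w=v is (1,0).
General solution: e^(-4t)[C_1·v + C_2·(t·v + w)].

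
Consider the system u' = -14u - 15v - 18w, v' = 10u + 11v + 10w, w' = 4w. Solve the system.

Coefficient matrix A = [[-14, -15, -18], [10, 11, 10], [0, 0, 4]].
det(A - λI) = 0 gives eigenvalues λ = -4, 1, 4.
For λ=-4: eigenvector (3,-2,0).
For λ=1: eigenvector (-1,1,0).
For λ=4: eigenvector (-1,0,1).
General solution: c_1e^(-4t)(3,-2,0) + c_2e^(t)(-1,1,0) + c_3e^(4t)(-1,0,1).

u(t) = 3c_1e^(-4t) - c_2e^(t) - c_3e^(4t), v(t) = -2c_1e^(-4t) + c_2e^(t), w(t) = c_3e^(4t)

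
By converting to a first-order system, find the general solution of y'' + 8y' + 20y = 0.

y(t) = C_1e^(-4t)cos(2t) + C_2e^(-4t)sin(2t)

Let x_1 = y, x_2 = y'. Then x_1' = x_2 and x_2' = -20x_1 - 8x_2.
A = [[0,1],[-20,-8]]; det(A-λI) = λ^2 + 8λ + 20.
Eigenvalues λ = -4 ± 2i.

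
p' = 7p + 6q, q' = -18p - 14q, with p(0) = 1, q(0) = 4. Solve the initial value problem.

p(t) = 12e^(-2t) - 11e^(-5t), q(t) = -18e^(-2t) + 22e^(-5t)

Coefficient matrix A = [[7, 6], [-18, -14]].
Characteristic polynomial det(A - λI) = λ^2 + 7λ + 10 = 0.
Eigenvalues λ = -2, -5.
For λ=-2: (A-λI) row 1 is [9, 6], so an eigenvector is (-2, 3).
For λ=-5: (A-λI) row 1 is [12, 6], so an eigenvector is (-1, 2).
General solution: c_1e^(-2t)(-2,3) + c_2e^(-5t)(-1,2).
Applying p(0)=1, q(0)=4 gives c_1=-6, c_2=11.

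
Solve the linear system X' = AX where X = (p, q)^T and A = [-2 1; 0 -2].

p(t) = -c_1e^(-2t) - c_2te^(-2t) - 3c_2e^(-2t), q(t) = -c_2e^(-2t)

Coefficient matrix A = [[-2, 1], [0, -2]].
Characteristic polynomial det(A - λI) = λ^2 + 4λ + 4 = 0.
Single eigenvalue λ = -2 with algebraic multiplicity 2.
Eigenvector v = (-1,0); generalized eigenvector w with (A-λI)w=v is (-3,-1).
General solution: e^(-2t)[c_1·v + c_2·(t·v + w)].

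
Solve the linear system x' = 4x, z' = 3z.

x(t) = C_2e^(4t), z(t) = -C_1e^(3t)

Coefficient matrix A = [[4, 0], [0, 3]].
Characteristic polynomial det(A - λI) = λ^2 - 7λ + 12 = 0.
Eigenvalues λ = 3, 4.
For λ=3: (A-λI) row 1 is [1, 0], so an eigenvector is (0, -1).
For λ=4: (A-λI) row 2 is [0, -1], so an eigenvector is (1, 0).
General solution: C_1e^(3t)(0,-1) + C_2e^(4t)(1,0).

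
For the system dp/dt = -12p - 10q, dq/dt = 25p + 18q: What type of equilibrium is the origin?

unstable spiral

A = [[-12,-10],[25,18]]; det(A-λI) = λ^2 - 6λ + 34.
λ = 3 ± 5i: positive real part.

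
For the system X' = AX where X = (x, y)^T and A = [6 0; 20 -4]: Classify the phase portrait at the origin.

saddle

A = [[6,0],[20,-4]]; det(A-λI) = λ^2 - 2λ - 24.
λ = 6, -4: opposite signs.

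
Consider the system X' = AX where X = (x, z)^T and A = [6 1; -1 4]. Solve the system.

Coefficient matrix A = [[6, 1], [-1, 4]].
Characteristic polynomial det(A - λI) = λ^2 - 10λ + 25 = 0.
Single eigenvalue λ = 5 with algebraic multiplicity 2.
Eigenvector v = (-1,1); generalized eigenvector w with (A-λI)w=v is (0,-1).
General solution: e^(5t)[C_1·v + C_2·(t·v + w)].

x(t) = -C_1e^(5t) - C_2te^(5t), z(t) = C_1e^(5t) + C_2te^(5t) - C_2e^(5t)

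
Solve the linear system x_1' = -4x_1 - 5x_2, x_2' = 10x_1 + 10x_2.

x_1(t) = -2K_1e^(3t)sin(t) + K_1e^(3t)cos(t) + K_2e^(3t)sin(t) + 2K_2e^(3t)cos(t), x_2(t) = 3K_1e^(3t)sin(t) - K_1e^(3t)cos(t) - K_2e^(3t)sin(t) - 3K_2e^(3t)cos(t)

Coefficient matrix A = [[-4, -5], [10, 10]].
Characteristic polynomial det(A - λI) = λ^2 - 6λ + 10 = 0.
Eigenvalues λ = 3 ± i (complex conjugate pair).
For λ=3+i: an eigenvector is (1,-1) - i(-2,3) = (1 + 2i, -1 - 3i).
A real fundamental pair from Re and Im of e^((3+i)t)v: X_1 = e^(3t)(cos(t)·(1,-1) + sin(t)·(-2,3)), X_2 = e^(3t)(sin(t)·(1,-1) - cos(t)·(-2,3)).
General solution: K_1X_1 + K_2X_2.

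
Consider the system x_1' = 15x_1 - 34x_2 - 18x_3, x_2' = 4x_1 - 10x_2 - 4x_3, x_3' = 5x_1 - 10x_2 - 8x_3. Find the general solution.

x_1(t) = 2c_1e^(-2t) + 4c_2e^(2t) + c_3e^(-3t), x_2(t) = c_1e^(-2t) + c_2e^(2t), x_3(t) = c_2e^(2t) + c_3e^(-3t)

Coefficient matrix A = [[15, -34, -18], [4, -10, -4], [5, -10, -8]].
det(A - λI) = 0 gives eigenvalues λ = -2, 2, -3.
For λ=-2: eigenvector (2,1,0).
For λ=2: eigenvector (4,1,1).
For λ=-3: eigenvector (1,0,1).
General solution: c_1e^(-2t)(2,1,0) + c_2e^(2t)(4,1,1) + c_3e^(-3t)(1,0,1).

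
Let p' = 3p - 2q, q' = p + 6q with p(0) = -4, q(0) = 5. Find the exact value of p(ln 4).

A = [[3,-2],[1,6]]; eigenvalues λ = 5, 4.
Eigenvectors: (1,-1) for λ=5, (-2,1) for λ=4.
From the initial condition, c_1 = -6, c_2 = -1.
p(ln 4) = (-6)(4^5)(1) + (-1)(4^4)(-2) = -5632.

-5632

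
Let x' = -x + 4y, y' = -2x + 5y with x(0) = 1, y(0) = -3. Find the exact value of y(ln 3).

A = [[-1,4],[-2,5]]; eigenvalues λ = 1, 3.
Eigenvectors: (-2,-1) for λ=1, (1,1) for λ=3.
From the initial condition, c_1 = -4, c_2 = -7.
y(ln 3) = (-4)(3^1)(-1) + (-7)(3^3)(1) = -177.

-177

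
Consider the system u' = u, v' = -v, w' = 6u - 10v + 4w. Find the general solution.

Coefficient matrix A = [[1, 0, 0], [0, -1, 0], [6, -10, 4]].
det(A - λI) = 0 gives eigenvalues λ = 4, -1, 1.
For λ=4: eigenvector (0,0,1).
For λ=-1: eigenvector (0,1,2).
For λ=1: eigenvector (1,0,-2).
General solution: c_1e^(4t)(0,0,1) + c_2e^(-t)(0,1,2) + c_3e^(t)(1,0,-2).

u(t) = c_3e^(t), v(t) = c_2e^(-t), w(t) = c_1e^(4t) + 2c_2e^(-t) - 2c_3e^(t)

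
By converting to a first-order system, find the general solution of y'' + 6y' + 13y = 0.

y(t) = K_1e^(-3t)cos(2t) + K_2e^(-3t)sin(2t)

Let x_1 = y, x_2 = y'. Then x_1' = x_2 and x_2' = -13x_1 - 6x_2.
A = [[0,1],[-13,-6]]; det(A-λI) = λ^2 + 6λ + 13.
Eigenvalues λ = -3 ± 2i.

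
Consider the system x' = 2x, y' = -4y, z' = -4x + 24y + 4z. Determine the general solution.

Coefficient matrix A = [[2, 0, 0], [0, -4, 0], [-4, 24, 4]].
det(A - λI) = 0 gives eigenvalues λ = 2, 4, -4.
For λ=2: eigenvector (1,0,2).
For λ=4: eigenvector (0,0,1).
For λ=-4: eigenvector (0,1,-3).
General solution: C_1e^(2t)(1,0,2) + C_2e^(4t)(0,0,1) + C_3e^(-4t)(0,1,-3).

x(t) = C_1e^(2t), y(t) = C_3e^(-4t), z(t) = 2C_1e^(2t) + C_2e^(4t) - 3C_3e^(-4t)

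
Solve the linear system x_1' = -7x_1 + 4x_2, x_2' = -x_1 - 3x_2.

x_1(t) = -2C_1e^(-5t) - 2C_2te^(-5t) - C_2e^(-5t), x_2(t) = -C_1e^(-5t) - C_2te^(-5t) - C_2e^(-5t)

Coefficient matrix A = [[-7, 4], [-1, -3]].
Characteristic polynomial det(A - λI) = λ^2 + 10λ + 25 = 0.
Single eigenvalue λ = -5 with algebraic multiplicity 2.
Eigenvector v = (-2,-1); generalized eigenvector w with (A-λI)w=v is (-1,-1).
General solution: e^(-5t)[C_1·v + C_2·(t·v + w)].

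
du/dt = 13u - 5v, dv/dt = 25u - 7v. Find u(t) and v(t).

Coefficient matrix A = [[13, -5], [25, -7]].
Characteristic polynomial det(A - λI) = λ^2 - 6λ + 34 = 0.
Eigenvalues λ = 3 ± 5i (complex conjugate pair).
For λ=3+5i: an eigenvector is (-1,-2) - i(0,-1) = (-1, -2 + i).
A real fundamental pair from Re and Im of e^((3+5i)t)v: X_1 = e^(3t)(cos(5t)·(-1,-2) + sin(5t)·(0,-1)), X_2 = e^(3t)(sin(5t)·(-1,-2) - cos(5t)·(0,-1)).
General solution: K_1X_1 + K_2X_2.

u(t) = -K_1e^(3t)cos(5t) - K_2e^(3t)sin(5t), v(t) = -K_1e^(3t)sin(5t) - 2K_1e^(3t)cos(5t) - 2K_2e^(3t)sin(5t) + K_2e^(3t)cos(5t)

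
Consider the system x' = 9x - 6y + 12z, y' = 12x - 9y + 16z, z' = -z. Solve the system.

x(t) = -K_1e^(-3t) + K_3e^(3t), y(t) = -2K_1e^(-3t) + 2K_2e^(-t) + K_3e^(3t), z(t) = K_2e^(-t)

Coefficient matrix A = [[9, -6, 12], [12, -9, 16], [0, 0, -1]].
det(A - λI) = 0 gives eigenvalues λ = -3, -1, 3.
For λ=-3: eigenvector (-1,-2,0).
For λ=-1: eigenvector (0,2,1).
For λ=3: eigenvector (1,1,0).
General solution: K_1e^(-3t)(-1,-2,0) + K_2e^(-t)(0,2,1) + K_3e^(3t)(1,1,0).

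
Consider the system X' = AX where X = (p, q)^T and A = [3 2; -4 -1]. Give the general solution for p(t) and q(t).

p(t) = -K_1e^(t)sin(2t) + K_2e^(t)cos(2t), q(t) = K_1e^(t)sin(2t) - K_1e^(t)cos(2t) - K_2e^(t)sin(2t) - K_2e^(t)cos(2t)

Coefficient matrix A = [[3, 2], [-4, -1]].
Characteristic polynomial det(A - λI) = λ^2 - 2λ + 5 = 0.
Eigenvalues λ = 1 ± 2i (complex conjugate pair).
For λ=1+2i: an eigenvector is (0,-1) - i(-1,1) = (0 + i, -1 - i).
A real fundamental pair from Re and Im of e^((1+2i)t)v: X_1 = e^(t)(cos(2t)·(0,-1) + sin(2t)·(-1,1)), X_2 = e^(t)(sin(2t)·(0,-1) - cos(2t)·(-1,1)).
General solution: K_1X_1 + K_2X_2.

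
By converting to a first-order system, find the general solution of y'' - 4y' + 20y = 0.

y(t) = c_1e^(2t)cos(4t) + c_2e^(2t)sin(4t)

Let x_1 = y, x_2 = y'. Then x_1' = x_2 and x_2' = -20x_1 + 4x_2.
A = [[0,1],[-20,4]]; det(A-λI) = λ^2 - 4λ + 20.
Eigenvalues λ = 2 ± 4i.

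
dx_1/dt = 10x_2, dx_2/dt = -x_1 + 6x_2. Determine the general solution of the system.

x_1(t) = C_1e^(3t)sin(t) + 3C_1e^(3t)cos(t) + 3C_2e^(3t)sin(t) - C_2e^(3t)cos(t), x_2(t) = C_1e^(3t)cos(t) + C_2e^(3t)sin(t)

Coefficient matrix A = [[0, 10], [-1, 6]].
Characteristic polynomial det(A - λI) = λ^2 - 6λ + 10 = 0.
Eigenvalues λ = 3 ± i (complex conjugate pair).
For λ=3+i: an eigenvector is (3,1) - i(1,0) = (3 - i, 1).
A real fundamental pair from Re and Im of e^((3+i)t)v: X_1 = e^(3t)(cos(t)·(3,1) + sin(t)·(1,0)), X_2 = e^(3t)(sin(t)·(3,1) - cos(t)·(1,0)).
General solution: C_1X_1 + C_2X_2.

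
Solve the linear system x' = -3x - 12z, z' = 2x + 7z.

Coefficient matrix A = [[-3, -12], [2, 7]].
Characteristic polynomial det(A - λI) = λ^2 - 4λ + 3 = 0.
Eigenvalues λ = 1, 3.
For λ=1: (A-λI) row 1 is [-4, -12], so an eigenvector is (-3, 1).
For λ=3: (A-λI) row 1 is [-6, -12], so an eigenvector is (-2, 1).
General solution: C_1e^(t)(-3,1) + C_2e^(3t)(-2,1).

x(t) = -3C_1e^(t) - 2C_2e^(3t), z(t) = C_1e^(t) + C_2e^(3t)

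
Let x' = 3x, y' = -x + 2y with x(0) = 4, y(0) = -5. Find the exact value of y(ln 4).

A = [[3,0],[-1,2]]; eigenvalues λ = 3, 2.
Eigenvectors: (1,-1) for λ=3, (0,-1) for λ=2.
From the initial condition, c_1 = 4, c_2 = 1.
y(ln 4) = (4)(4^3)(-1) + (1)(4^2)(-1) = -272.

-272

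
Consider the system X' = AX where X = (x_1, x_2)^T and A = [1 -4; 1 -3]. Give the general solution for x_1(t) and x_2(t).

x_1(t) = -2C_1e^(-t) - 2C_2te^(-t) + C_2e^(-t), x_2(t) = -C_1e^(-t) - C_2te^(-t) + C_2e^(-t)

Coefficient matrix A = [[1, -4], [1, -3]].
Characteristic polynomial det(A - λI) = λ^2 + 2λ + 1 = 0.
Single eigenvalue λ = -1 with algebraic multiplicity 2.
Eigenvector v = (-2,-1); generalized eigenvector w with (A-λI)w=v is (1,1).
General solution: e^(-t)[C_1·v + C_2·(t·v + w)].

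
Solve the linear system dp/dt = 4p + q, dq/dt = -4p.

Coefficient matrix A = [[4, 1], [-4, 0]].
Characteristic polynomial det(A - λI) = λ^2 - 4λ + 4 = 0.
Single eigenvalue λ = 2 with algebraic multiplicity 2.
Eigenvector v = (1,-2); generalized eigenvector w with (A-λI)w=v is (2,-3).
General solution: e^(2t)[C_1·v + C_2·(t·v + w)].

p(t) = C_1e^(2t) + C_2te^(2t) + 2C_2e^(2t), q(t) = -2C_1e^(2t) - 2C_2te^(2t) - 3C_2e^(2t)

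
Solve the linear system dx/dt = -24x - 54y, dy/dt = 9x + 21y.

x(t) = -3C_1e^(-6t) + 2C_2e^(3t), y(t) = C_1e^(-6t) - C_2e^(3t)

Coefficient matrix A = [[-24, -54], [9, 21]].
Characteristic polynomial det(A - λI) = λ^2 + 3λ - 18 = 0.
Eigenvalues λ = -6, 3.
For λ=-6: (A-λI) row 1 is [-18, -54], so an eigenvector is (-3, 1).
For λ=3: (A-λI) row 1 is [-27, -54], so an eigenvector is (2, -1).
General solution: C_1e^(-6t)(-3,1) + C_2e^(3t)(2,-1).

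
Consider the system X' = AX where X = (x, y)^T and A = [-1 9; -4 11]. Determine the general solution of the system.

x(t) = 3K_1e^(5t) + 3K_2te^(5t) + K_2e^(5t), y(t) = 2K_1e^(5t) + 2K_2te^(5t) + K_2e^(5t)

Coefficient matrix A = [[-1, 9], [-4, 11]].
Characteristic polynomial det(A - λI) = λ^2 - 10λ + 25 = 0.
Single eigenvalue λ = 5 with algebraic multiplicity 2.
Eigenvector v = (3,2); generalized eigenvector w with (A-λI)w=v is (1,1).
General solution: e^(5t)[K_1·v + K_2·(t·v + w)].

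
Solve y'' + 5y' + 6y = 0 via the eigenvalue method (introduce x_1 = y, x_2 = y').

Let x_1 = y, x_2 = y'. Then x_1' = x_2 and x_2' = -6x_1 - 5x_2.
A = [[0,1],[-6,-5]]; det(A-λI) = λ^2 + 5λ + 6.
Eigenvalues λ = -2, -3 with eigenvectors (1,-2), (1,-3).

y(t) = K_1e^(-2t) + K_2e^(-3t)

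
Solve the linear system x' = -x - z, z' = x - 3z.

x(t) = K_1e^(-2t) + K_2te^(-2t), z(t) = K_1e^(-2t) + K_2te^(-2t) - K_2e^(-2t)

Coefficient matrix A = [[-1, -1], [1, -3]].
Characteristic polynomial det(A - λI) = λ^2 + 4λ + 4 = 0.
Single eigenvalue λ = -2 with algebraic multiplicity 2.
Eigenvector v = (1,1); generalized eigenvector w with (A-λI)w=v is (0,-1).
General solution: e^(-2t)[K_1·v + K_2·(t·v + w)].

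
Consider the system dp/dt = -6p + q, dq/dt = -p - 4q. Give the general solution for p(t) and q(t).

Coefficient matrix A = [[-6, 1], [-1, -4]].
Characteristic polynomial det(A - λI) = λ^2 + 10λ + 25 = 0.
Single eigenvalue λ = -5 with algebraic multiplicity 2.
Eigenvector v = (-1,-1); generalized eigenvector w with (A-λI)w=v is (2,1).
General solution: e^(-5t)[c_1·v + c_2·(t·v + w)].

p(t) = -c_1e^(-5t) - c_2te^(-5t) + 2c_2e^(-5t), q(t) = -c_1e^(-5t) - c_2te^(-5t) + c_2e^(-5t)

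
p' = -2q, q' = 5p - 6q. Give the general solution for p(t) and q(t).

Coefficient matrix A = [[0, -2], [5, -6]].
Characteristic polynomial det(A - λI) = λ^2 + 6λ + 10 = 0.
Eigenvalues λ = -3 ± i (complex conjugate pair).
For λ=-3+i: an eigenvector is (1,1) - i(1,2) = (1 - i, 1 - 2i).
A real fundamental pair from Re and Im of e^((-3+i)t)v: X_1 = e^(-3t)(cos(t)·(1,1) + sin(t)·(1,2)), X_2 = e^(-3t)(sin(t)·(1,1) - cos(t)·(1,2)).
General solution: C_1X_1 + C_2X_2.

p(t) = C_1e^(-3t)sin(t) + C_1e^(-3t)cos(t) + C_2e^(-3t)sin(t) - C_2e^(-3t)cos(t), q(t) = 2C_1e^(-3t)sin(t) + C_1e^(-3t)cos(t) + C_2e^(-3t)sin(t) - 2C_2e^(-3t)cos(t)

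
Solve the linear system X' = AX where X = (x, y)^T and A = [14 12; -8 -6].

x(t) = -3C_1e^(6t) + C_2e^(2t), y(t) = 2C_1e^(6t) - C_2e^(2t)

Coefficient matrix A = [[14, 12], [-8, -6]].
Characteristic polynomial det(A - λI) = λ^2 - 8λ + 12 = 0.
Eigenvalues λ = 6, 2.
For λ=6: (A-λI) row 1 is [8, 12], so an eigenvector is (-3, 2).
For λ=2: (A-λI) row 1 is [12, 12], so an eigenvector is (1, -1).
General solution: C_1e^(6t)(-3,2) + C_2e^(2t)(1,-1).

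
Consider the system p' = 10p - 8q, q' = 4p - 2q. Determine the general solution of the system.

p(t) = -c_1e^(2t) - 2c_2e^(6t), q(t) = -c_1e^(2t) - c_2e^(6t)

Coefficient matrix A = [[10, -8], [4, -2]].
Characteristic polynomial det(A - λI) = λ^2 - 8λ + 12 = 0.
Eigenvalues λ = 2, 6.
For λ=2: (A-λI) row 1 is [8, -8], so an eigenvector is (-1, -1).
For λ=6: (A-λI) row 1 is [4, -8], so an eigenvector is (-2, -1).
General solution: c_1e^(2t)(-1,-1) + c_2e^(6t)(-2,-1).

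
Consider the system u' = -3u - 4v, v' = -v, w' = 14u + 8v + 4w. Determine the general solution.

u(t) = C_1e^(-3t) - 2C_2e^(-t), v(t) = C_2e^(-t), w(t) = -2C_1e^(-3t) + 4C_2e^(-t) + C_3e^(4t)

Coefficient matrix A = [[-3, -4, 0], [0, -1, 0], [14, 8, 4]].
det(A - λI) = 0 gives eigenvalues λ = -3, -1, 4.
For λ=-3: eigenvector (1,0,-2).
For λ=-1: eigenvector (-2,1,4).
For λ=4: eigenvector (0,0,1).
General solution: C_1e^(-3t)(1,0,-2) + C_2e^(-t)(-2,1,4) + C_3e^(4t)(0,0,1).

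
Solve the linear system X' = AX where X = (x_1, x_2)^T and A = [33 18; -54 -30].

x_1(t) = -2c_1e^(6t) + c_2e^(-3t), x_2(t) = 3c_1e^(6t) - 2c_2e^(-3t)

Coefficient matrix A = [[33, 18], [-54, -30]].
Characteristic polynomial det(A - λI) = λ^2 - 3λ - 18 = 0.
Eigenvalues λ = 6, -3.
For λ=6: (A-λI) row 1 is [27, 18], so an eigenvector is (-2, 3).
For λ=-3: (A-λI) row 1 is [36, 18], so an eigenvector is (1, -2).
General solution: c_1e^(6t)(-2,3) + c_2e^(-3t)(1,-2).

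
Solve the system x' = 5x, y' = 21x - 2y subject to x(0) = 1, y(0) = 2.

x(t) = e^(5t), y(t) = 3e^(5t) - e^(-2t)

Coefficient matrix A = [[5, 0], [21, -2]].
Characteristic polynomial det(A - λI) = λ^2 - 3λ - 10 = 0.
Eigenvalues λ = 5, -2.
For λ=5: (A-λI) row 2 is [21, -7], so an eigenvector is (1, 3).
For λ=-2: (A-λI) row 1 is [7, 0], so an eigenvector is (0, -1).
General solution: c_1e^(5t)(1,3) + c_2e^(-2t)(0,-1).
Applying x(0)=1, y(0)=2 gives c_1=1, c_2=1.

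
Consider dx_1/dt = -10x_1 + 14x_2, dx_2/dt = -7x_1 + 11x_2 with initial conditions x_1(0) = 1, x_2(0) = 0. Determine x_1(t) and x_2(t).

x_1(t) = -e^(4t) + 2e^(-3t), x_2(t) = -e^(4t) + e^(-3t)

Coefficient matrix A = [[-10, 14], [-7, 11]].
Characteristic polynomial det(A - λI) = λ^2 - λ - 12 = 0.
Eigenvalues λ = 4, -3.
For λ=4: (A-λI) row 1 is [-14, 14], so an eigenvector is (-1, -1).
For λ=-3: (A-λI) row 1 is [-7, 14], so an eigenvector is (-2, -1).
General solution: c_1e^(4t)(-1,-1) + c_2e^(-3t)(-2,-1).
Applying x_1(0)=1, x_2(0)=0 gives c_1=1, c_2=-1.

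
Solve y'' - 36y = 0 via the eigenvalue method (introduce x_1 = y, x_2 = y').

Let x_1 = y, x_2 = y'. Then x_1' = x_2 and x_2' = 36x_1.
A = [[0,1],[36,0]]; det(A-λI) = λ^2 - 36.
Eigenvalues λ = -6, 6 with eigenvectors (1,-6), (1,6).

y(t) = C_1e^(-6t) + C_2e^(6t)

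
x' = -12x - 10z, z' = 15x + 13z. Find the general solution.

Coefficient matrix A = [[-12, -10], [15, 13]].
Characteristic polynomial det(A - λI) = λ^2 - λ - 6 = 0.
Eigenvalues λ = 3, -2.
For λ=3: (A-λI) row 1 is [-15, -10], so an eigenvector is (2, -3).
For λ=-2: (A-λI) row 1 is [-10, -10], so an eigenvector is (-1, 1).
General solution: K_1e^(3t)(2,-3) + K_2e^(-2t)(-1,1).

x(t) = 2K_1e^(3t) - K_2e^(-2t), z(t) = -3K_1e^(3t) + K_2e^(-2t)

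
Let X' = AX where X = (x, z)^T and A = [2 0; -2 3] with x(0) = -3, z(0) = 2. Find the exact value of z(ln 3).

A = [[2,0],[-2,3]]; eigenvalues λ = 3, 2.
Eigenvectors: (0,-1) for λ=3, (1,2) for λ=2.
From the initial condition, c_1 = -8, c_2 = -3.
z(ln 3) = (-8)(3^3)(-1) + (-3)(3^2)(2) = 162.

162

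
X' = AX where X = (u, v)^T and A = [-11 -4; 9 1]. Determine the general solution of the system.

Coefficient matrix A = [[-11, -4], [9, 1]].
Characteristic polynomial det(A - λI) = λ^2 + 10λ + 25 = 0.
Single eigenvalue λ = -5 with algebraic multiplicity 2.
Eigenvector v = (2,-3); generalized eigenvector w with (A-λI)w=v is (1,-2).
General solution: e^(-5t)[C_1·v + C_2·(t·v + w)].

u(t) = 2C_1e^(-5t) + 2C_2te^(-5t) + C_2e^(-5t), v(t) = -3C_1e^(-5t) - 3C_2te^(-5t) - 2C_2e^(-5t)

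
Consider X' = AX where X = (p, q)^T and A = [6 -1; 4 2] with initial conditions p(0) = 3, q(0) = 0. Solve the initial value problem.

p(t) = 6te^(4t) + 3e^(4t), q(t) = 12te^(4t)

Coefficient matrix A = [[6, -1], [4, 2]].
Characteristic polynomial det(A - λI) = λ^2 - 8λ + 16 = 0.
Single eigenvalue λ = 4 with algebraic multiplicity 2.
Eigenvector v = (-1,-2); generalized eigenvector w with (A-λI)w=v is (-2,-3).
General solution: e^(4t)[C_1·v + C_2·(t·v + w)].
Applying p(0)=3, q(0)=0 gives C_1=9, C_2=-6.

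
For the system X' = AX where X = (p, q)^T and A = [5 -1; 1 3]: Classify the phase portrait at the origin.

A = [[5,-1],[1,3]]; det(A-λI) = λ^2 - 8λ + 16.
repeated λ = 4 with a single eigenvector.

unstable improper node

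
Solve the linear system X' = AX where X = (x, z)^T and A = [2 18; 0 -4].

x(t) = -3c_1e^(-4t) + c_2e^(2t), z(t) = c_1e^(-4t)

Coefficient matrix A = [[2, 18], [0, -4]].
Characteristic polynomial det(A - λI) = λ^2 + 2λ - 8 = 0.
Eigenvalues λ = -4, 2.
For λ=-4: (A-λI) row 1 is [6, 18], so an eigenvector is (-3, 1).
For λ=2: (A-λI) row 1 is [0, 18], so an eigenvector is (1, 0).
General solution: c_1e^(-4t)(-3,1) + c_2e^(2t)(1,0).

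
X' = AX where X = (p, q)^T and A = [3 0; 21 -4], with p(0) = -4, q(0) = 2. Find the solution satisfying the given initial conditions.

p(t) = -4e^(3t), q(t) = -12e^(3t) + 14e^(-4t)

Coefficient matrix A = [[3, 0], [21, -4]].
Characteristic polynomial det(A - λI) = λ^2 + λ - 12 = 0.
Eigenvalues λ = 3, -4.
For λ=3: (A-λI) row 2 is [21, -7], so an eigenvector is (-1, -3).
For λ=-4: (A-λI) row 1 is [7, 0], so an eigenvector is (0, 1).
General solution: K_1e^(3t)(-1,-3) + K_2e^(-4t)(0,1).
Applying p(0)=-4, q(0)=2 gives K_1=4, K_2=14.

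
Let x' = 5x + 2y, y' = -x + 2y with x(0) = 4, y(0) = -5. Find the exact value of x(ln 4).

A = [[5,2],[-1,2]]; eigenvalues λ = 4, 3.
Eigenvectors: (-2,1) for λ=4, (1,-1) for λ=3.
From the initial condition, c_1 = 1, c_2 = 6.
x(ln 4) = (1)(4^4)(-2) + (6)(4^3)(1) = -128.

-128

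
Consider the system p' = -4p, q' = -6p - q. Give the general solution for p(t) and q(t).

p(t) = C_2e^(-4t), q(t) = C_1e^(-t) + 2C_2e^(-4t)

Coefficient matrix A = [[-4, 0], [-6, -1]].
Characteristic polynomial det(A - λI) = λ^2 + 5λ + 4 = 0.
Eigenvalues λ = -1, -4.
For λ=-1: (A-λI) row 1 is [-3, 0], so an eigenvector is (0, 1).
For λ=-4: (A-λI) row 2 is [-6, 3], so an eigenvector is (1, 2).
General solution: C_1e^(-t)(0,1) + C_2e^(-4t)(1,2).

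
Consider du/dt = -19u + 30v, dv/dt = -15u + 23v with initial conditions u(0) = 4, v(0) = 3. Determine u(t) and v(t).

Coefficient matrix A = [[-19, 30], [-15, 23]].
Characteristic polynomial det(A - λI) = λ^2 - 4λ + 13 = 0.
Eigenvalues λ = 2 ± 3i (complex conjugate pair).
For λ=2+3i: an eigenvector is (-3,-2) - i(1,1) = (-3 - i, -2 - i).
A real fundamental pair from Re and Im of e^((2+3i)t)v: X_1 = e^(2t)(cos(3t)·(-3,-2) + sin(3t)·(1,1)), X_2 = e^(2t)(sin(3t)·(-3,-2) - cos(3t)·(1,1)).
General solution: c_1X_1 + c_2X_2.
Applying u(0)=4, v(0)=3 gives c_1=-1, c_2=-1.

u(t) = 2e^(2t)sin(3t) + 4e^(2t)cos(3t), v(t) = e^(2t)sin(3t) + 3e^(2t)cos(3t)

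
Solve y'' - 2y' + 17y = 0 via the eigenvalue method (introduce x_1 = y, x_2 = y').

y(t) = c_1e^(t)cos(4t) + c_2e^(t)sin(4t)

Let x_1 = y, x_2 = y'. Then x_1' = x_2 and x_2' = -17x_1 + 2x_2.
A = [[0,1],[-17,2]]; det(A-λI) = λ^2 - 2λ + 17.
Eigenvalues λ = 1 ± 4i.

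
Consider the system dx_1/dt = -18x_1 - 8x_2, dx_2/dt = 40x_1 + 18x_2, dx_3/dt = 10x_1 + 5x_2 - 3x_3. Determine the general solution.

x_1(t) = -2K_1e^(2t) + K_2e^(-2t), x_2(t) = 5K_1e^(2t) - 2K_2e^(-2t), x_3(t) = K_1e^(2t) + K_3e^(-3t)

Coefficient matrix A = [[-18, -8, 0], [40, 18, 0], [10, 5, -3]].
det(A - λI) = 0 gives eigenvalues λ = 2, -2, -3.
For λ=2: eigenvector (-2,5,1).
For λ=-2: eigenvector (1,-2,0).
For λ=-3: eigenvector (0,0,1).
General solution: K_1e^(2t)(-2,5,1) + K_2e^(-2t)(1,-2,0) + K_3e^(-3t)(0,0,1).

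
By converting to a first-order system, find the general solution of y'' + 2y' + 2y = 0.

Let x_1 = y, x_2 = y'. Then x_1' = x_2 and x_2' = -2x_1 - 2x_2.
A = [[0,1],[-2,-2]]; det(A-λI) = λ^2 + 2λ + 2.
Eigenvalues λ = -1 ± i.

y(t) = C_1e^(-t)cos(t) + C_2e^(-t)sin(t)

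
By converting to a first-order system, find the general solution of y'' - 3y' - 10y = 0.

Let x_1 = y, x_2 = y'. Then x_1' = x_2 and x_2' = 10x_1 + 3x_2.
A = [[0,1],[10,3]]; det(A-λI) = λ^2 - 3λ - 10.
Eigenvalues λ = -2, 5 with eigenvectors (1,-2), (1,5).

y(t) = C_1e^(-2t) + C_2e^(5t)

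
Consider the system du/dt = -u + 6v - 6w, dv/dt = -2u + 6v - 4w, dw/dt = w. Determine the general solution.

Coefficient matrix A = [[-1, 6, -6], [-2, 6, -4], [0, 0, 1]].
det(A - λI) = 0 gives eigenvalues λ = 3, 2, 1.
For λ=3: eigenvector (-3,-2,0).
For λ=2: eigenvector (2,1,0).
For λ=1: eigenvector (3,2,1).
General solution: C_1e^(3t)(-3,-2,0) + C_2e^(2t)(2,1,0) + C_3e^(t)(3,2,1).

u(t) = -3C_1e^(3t) + 2C_2e^(2t) + 3C_3e^(t), v(t) = -2C_1e^(3t) + C_2e^(2t) + 2C_3e^(t), w(t) = C_3e^(t)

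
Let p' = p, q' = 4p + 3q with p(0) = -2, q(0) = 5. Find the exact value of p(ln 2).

A = [[1,0],[4,3]]; eigenvalues λ = 3, 1.
Eigenvectors: (0,-1) for λ=3, (-1,2) for λ=1.
From the initial condition, c_1 = -1, c_2 = 2.
p(ln 2) = (-1)(2^3)(0) + (2)(2^1)(-1) = -4.

-4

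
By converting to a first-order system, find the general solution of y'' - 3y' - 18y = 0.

y(t) = K_1e^(6t) + K_2e^(-3t)

Let x_1 = y, x_2 = y'. Then x_1' = x_2 and x_2' = 18x_1 + 3x_2.
A = [[0,1],[18,3]]; det(A-λI) = λ^2 - 3λ - 18.
Eigenvalues λ = 6, -3 with eigenvectors (1,6), (1,-3).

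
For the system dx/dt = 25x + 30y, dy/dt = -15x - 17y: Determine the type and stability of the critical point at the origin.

A = [[25,30],[-15,-17]]; det(A-λI) = λ^2 - 8λ + 25.
λ = 4 ± 3i: positive real part.

unstable spiral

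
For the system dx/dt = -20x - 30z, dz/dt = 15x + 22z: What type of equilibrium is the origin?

A = [[-20,-30],[15,22]]; det(A-λI) = λ^2 - 2λ + 10.
λ = 1 ± 3i: positive real part.

unstable spiral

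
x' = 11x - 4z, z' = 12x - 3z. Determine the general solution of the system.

Coefficient matrix A = [[11, -4], [12, -3]].
Characteristic polynomial det(A - λI) = λ^2 - 8λ + 15 = 0.
Eigenvalues λ = 5, 3.
For λ=5: (A-λI) row 1 is [6, -4], so an eigenvector is (-2, -3).
For λ=3: (A-λI) row 1 is [8, -4], so an eigenvector is (-1, -2).
General solution: C_1e^(5t)(-2,-3) + C_2e^(3t)(-1,-2).

x(t) = -2C_1e^(5t) - C_2e^(3t), z(t) = -3C_1e^(5t) - 2C_2e^(3t)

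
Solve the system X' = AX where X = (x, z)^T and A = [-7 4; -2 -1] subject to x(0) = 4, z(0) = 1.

x(t) = -2e^(-3t) + 6e^(-5t), z(t) = -2e^(-3t) + 3e^(-5t)

Coefficient matrix A = [[-7, 4], [-2, -1]].
Characteristic polynomial det(A - λI) = λ^2 + 8λ + 15 = 0.
Eigenvalues λ = -3, -5.
For λ=-3: (A-λI) row 1 is [-4, 4], so an eigenvector is (-1, -1).
For λ=-5: (A-λI) row 1 is [-2, 4], so an eigenvector is (2, 1).
General solution: K_1e^(-3t)(-1,-1) + K_2e^(-5t)(2,1).
Applying x(0)=4, z(0)=1 gives K_1=2, K_2=3.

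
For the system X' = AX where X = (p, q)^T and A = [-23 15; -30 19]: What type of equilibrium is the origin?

A = [[-23,15],[-30,19]]; det(A-λI) = λ^2 + 4λ + 13.
λ = -2 ± 3i: negative real part.

stable spiral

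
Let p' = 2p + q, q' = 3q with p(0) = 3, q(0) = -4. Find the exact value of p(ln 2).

A = [[2,1],[0,3]]; eigenvalues λ = 3, 2.
Eigenvectors: (-1,-1) for λ=3, (1,0) for λ=2.
From the initial condition, c_1 = 4, c_2 = 7.
p(ln 2) = (4)(2^3)(-1) + (7)(2^2)(1) = -4.

-4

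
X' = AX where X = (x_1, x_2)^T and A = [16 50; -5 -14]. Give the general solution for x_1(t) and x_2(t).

Coefficient matrix A = [[16, 50], [-5, -14]].
Characteristic polynomial det(A - λI) = λ^2 - 2λ + 26 = 0.
Eigenvalues λ = 1 ± 5i (complex conjugate pair).
For λ=1+5i: an eigenvector is (-1,0) - i(-3,1) = (-1 + 3i, 0 - i).
A real fundamental pair from Re and Im of e^((1+5i)t)v: X_1 = e^(t)(cos(5t)·(-1,0) + sin(5t)·(-3,1)), X_2 = e^(t)(sin(5t)·(-1,0) - cos(5t)·(-3,1)).
General solution: c_1X_1 + c_2X_2.

x_1(t) = -3c_1e^(t)sin(5t) - c_1e^(t)cos(5t) - c_2e^(t)sin(5t) + 3c_2e^(t)cos(5t), x_2(t) = c_1e^(t)sin(5t) - c_2e^(t)cos(5t)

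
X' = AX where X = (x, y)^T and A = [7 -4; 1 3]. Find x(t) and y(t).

Coefficient matrix A = [[7, -4], [1, 3]].
Characteristic polynomial det(A - λI) = λ^2 - 10λ + 25 = 0.
Single eigenvalue λ = 5 with algebraic multiplicity 2.
Eigenvector v = (-2,-1); generalized eigenvector w with (A-λI)w=v is (3,2).
General solution: e^(5t)[C_1·v + C_2·(t·v + w)].

x(t) = -2C_1e^(5t) - 2C_2te^(5t) + 3C_2e^(5t), y(t) = -C_1e^(5t) - C_2te^(5t) + 2C_2e^(5t)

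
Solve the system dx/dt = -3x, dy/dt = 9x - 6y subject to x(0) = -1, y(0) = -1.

x(t) = -e^(-3t), y(t) = -3e^(-3t) + 2e^(-6t)

Coefficient matrix A = [[-3, 0], [9, -6]].
Characteristic polynomial det(A - λI) = λ^2 + 9λ + 18 = 0.
Eigenvalues λ = -3, -6.
For λ=-3: (A-λI) row 2 is [9, -3], so an eigenvector is (-1, -3).
For λ=-6: (A-λI) row 1 is [3, 0], so an eigenvector is (0, 1).
General solution: c_1e^(-3t)(-1,-3) + c_2e^(-6t)(0,1).
Applying x(0)=-1, y(0)=-1 gives c_1=1, c_2=2.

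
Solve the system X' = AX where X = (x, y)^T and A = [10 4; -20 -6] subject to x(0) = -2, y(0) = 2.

Coefficient matrix A = [[10, 4], [-20, -6]].
Characteristic polynomial det(A - λI) = λ^2 - 4λ + 20 = 0.
Eigenvalues λ = 2 ± 4i (complex conjugate pair).
For λ=2+4i: an eigenvector is (-1,2) - i(0,1) = (-1, 2 - i).
A real fundamental pair from Re and Im of e^((2+4i)t)v: X_1 = e^(2t)(cos(4t)·(-1,2) + sin(4t)·(0,1)), X_2 = e^(2t)(sin(4t)·(-1,2) - cos(4t)·(0,1)).
General solution: C_1X_1 + C_2X_2.
Applying x(0)=-2, y(0)=2 gives C_1=2, C_2=2.

x(t) = -2e^(2t)sin(4t) - 2e^(2t)cos(4t), y(t) = 6e^(2t)sin(4t) + 2e^(2t)cos(4t)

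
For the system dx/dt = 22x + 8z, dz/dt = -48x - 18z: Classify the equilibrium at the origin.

saddle

A = [[22,8],[-48,-18]]; det(A-λI) = λ^2 - 4λ - 12.
λ = 6, -2: opposite signs.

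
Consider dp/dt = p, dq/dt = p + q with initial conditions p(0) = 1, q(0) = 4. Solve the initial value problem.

Coefficient matrix A = [[1, 0], [1, 1]].
Characteristic polynomial det(A - λI) = λ^2 - 2λ + 1 = 0.
Single eigenvalue λ = 1 with algebraic multiplicity 2.
Eigenvector v = (0,1); generalized eigenvector w with (A-λI)w=v is (1,-1).
General solution: e^(t)[c_1·v + c_2·(t·v + w)].
Applying p(0)=1, q(0)=4 gives c_1=5, c_2=1.

p(t) = e^(t), q(t) = te^(t) + 4e^(t)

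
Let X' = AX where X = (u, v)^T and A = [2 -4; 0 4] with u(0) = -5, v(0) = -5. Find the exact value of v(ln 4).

-1280

A = [[2,-4],[0,4]]; eigenvalues λ = 4, 2.
Eigenvectors: (-2,1) for λ=4, (1,0) for λ=2.
From the initial condition, c_1 = -5, c_2 = -15.
v(ln 4) = (-5)(4^4)(1) + (-15)(4^2)(0) = -1280.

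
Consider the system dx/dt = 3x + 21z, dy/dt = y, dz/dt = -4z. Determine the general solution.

Coefficient matrix A = [[3, 0, 21], [0, 1, 0], [0, 0, -4]].
det(A - λI) = 0 gives eigenvalues λ = 3, 1, -4.
For λ=3: eigenvector (1,0,0).
For λ=1: eigenvector (0,1,0).
For λ=-4: eigenvector (-3,0,1).
General solution: K_1e^(3t)(1,0,0) + K_2e^(t)(0,1,0) + K_3e^(-4t)(-3,0,1).

x(t) = K_1e^(3t) - 3K_3e^(-4t), y(t) = K_2e^(t), z(t) = K_3e^(-4t)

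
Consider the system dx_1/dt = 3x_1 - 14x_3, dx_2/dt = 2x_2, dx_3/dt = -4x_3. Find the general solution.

x_1(t) = c_1e^(3t) + 2c_3e^(-4t), x_2(t) = c_2e^(2t), x_3(t) = c_3e^(-4t)

Coefficient matrix A = [[3, 0, -14], [0, 2, 0], [0, 0, -4]].
det(A - λI) = 0 gives eigenvalues λ = 3, 2, -4.
For λ=3: eigenvector (1,0,0).
For λ=2: eigenvector (0,1,0).
For λ=-4: eigenvector (2,0,1).
General solution: c_1e^(3t)(1,0,0) + c_2e^(2t)(0,1,0) + c_3e^(-4t)(2,0,1).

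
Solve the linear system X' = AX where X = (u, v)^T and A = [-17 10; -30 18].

Coefficient matrix A = [[-17, 10], [-30, 18]].
Characteristic polynomial det(A - λI) = λ^2 - λ - 6 = 0.
Eigenvalues λ = 3, -2.
For λ=3: (A-λI) row 1 is [-20, 10], so an eigenvector is (1, 2).
For λ=-2: (A-λI) row 1 is [-15, 10], so an eigenvector is (2, 3).
General solution: K_1e^(3t)(1,2) + K_2e^(-2t)(2,3).

u(t) = K_1e^(3t) + 2K_2e^(-2t), v(t) = 2K_1e^(3t) + 3K_2e^(-2t)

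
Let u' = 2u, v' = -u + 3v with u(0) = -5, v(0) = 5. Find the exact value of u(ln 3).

A = [[2,0],[-1,3]]; eigenvalues λ = 3, 2.
Eigenvectors: (0,-1) for λ=3, (1,1) for λ=2.
From the initial condition, c_1 = -10, c_2 = -5.
u(ln 3) = (-10)(3^3)(0) + (-5)(3^2)(1) = -45.

-45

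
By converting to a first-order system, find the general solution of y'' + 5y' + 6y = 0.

y(t) = c_1e^(-2t) + c_2e^(-3t)

Let x_1 = y, x_2 = y'. Then x_1' = x_2 and x_2' = -6x_1 - 5x_2.
A = [[0,1],[-6,-5]]; det(A-λI) = λ^2 + 5λ + 6.
Eigenvalues λ = -2, -3 with eigenvectors (1,-2), (1,-3).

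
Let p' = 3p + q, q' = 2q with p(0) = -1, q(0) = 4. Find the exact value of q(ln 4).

A = [[3,1],[0,2]]; eigenvalues λ = 2, 3.
Eigenvectors: (1,-1) for λ=2, (-1,0) for λ=3.
From the initial condition, c_1 = -4, c_2 = -3.
q(ln 4) = (-4)(4^2)(-1) + (-3)(4^3)(0) = 64.

64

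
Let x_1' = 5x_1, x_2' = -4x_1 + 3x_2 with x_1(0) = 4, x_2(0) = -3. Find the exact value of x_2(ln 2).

-216

A = [[5,0],[-4,3]]; eigenvalues λ = 3, 5.
Eigenvectors: (0,1) for λ=3, (1,-2) for λ=5.
From the initial condition, c_1 = 5, c_2 = 4.
x_2(ln 2) = (5)(2^3)(1) + (4)(2^5)(-2) = -216.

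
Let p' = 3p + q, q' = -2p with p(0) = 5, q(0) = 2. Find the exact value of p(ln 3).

A = [[3,1],[-2,0]]; eigenvalues λ = 2, 1.
Eigenvectors: (1,-1) for λ=2, (1,-2) for λ=1.
From the initial condition, c_1 = 12, c_2 = -7.
p(ln 3) = (12)(3^2)(1) + (-7)(3^1)(1) = 87.

87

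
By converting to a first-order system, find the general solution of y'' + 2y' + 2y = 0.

Let x_1 = y, x_2 = y'. Then x_1' = x_2 and x_2' = -2x_1 - 2x_2.
A = [[0,1],[-2,-2]]; det(A-λI) = λ^2 + 2λ + 2.
Eigenvalues λ = -1 ± i.

y(t) = K_1e^(-t)cos(t) + K_2e^(-t)sin(t)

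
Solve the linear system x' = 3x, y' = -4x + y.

Coefficient matrix A = [[3, 0], [-4, 1]].
Characteristic polynomial det(A - λI) = λ^2 - 4λ + 3 = 0.
Eigenvalues λ = 1, 3.
For λ=1: (A-λI) row 1 is [2, 0], so an eigenvector is (0, 1).
For λ=3: (A-λI) row 2 is [-4, -2], so an eigenvector is (-1, 2).
General solution: K_1e^(t)(0,1) + K_2e^(3t)(-1,2).

x(t) = -K_2e^(3t), y(t) = K_1e^(t) + 2K_2e^(3t)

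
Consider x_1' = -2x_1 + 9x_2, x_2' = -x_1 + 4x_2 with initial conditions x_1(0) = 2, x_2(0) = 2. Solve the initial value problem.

x_1(t) = 12te^(t) + 2e^(t), x_2(t) = 4te^(t) + 2e^(t)

Coefficient matrix A = [[-2, 9], [-1, 4]].
Characteristic polynomial det(A - λI) = λ^2 - 2λ + 1 = 0.
Single eigenvalue λ = 1 with algebraic multiplicity 2.
Eigenvector v = (-3,-1); generalized eigenvector w with (A-λI)w=v is (-2,-1).
General solution: e^(t)[C_1·v + C_2·(t·v + w)].
Applying x_1(0)=2, x_2(0)=2 gives C_1=2, C_2=-4.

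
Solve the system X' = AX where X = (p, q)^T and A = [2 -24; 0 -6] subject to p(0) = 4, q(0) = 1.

p(t) = e^(2t) + 3e^(-6t), q(t) = e^(-6t)

Coefficient matrix A = [[2, -24], [0, -6]].
Characteristic polynomial det(A - λI) = λ^2 + 4λ - 12 = 0.
Eigenvalues λ = -6, 2.
For λ=-6: (A-λI) row 1 is [8, -24], so an eigenvector is (-3, -1).
For λ=2: (A-λI) row 1 is [0, -24], so an eigenvector is (-1, 0).
General solution: c_1e^(-6t)(-3,-1) + c_2e^(2t)(-1,0).
Applying p(0)=4, q(0)=1 gives c_1=-1, c_2=-1.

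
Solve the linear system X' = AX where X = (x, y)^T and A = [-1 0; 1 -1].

x(t) = -C_2e^(-t), y(t) = -C_1e^(-t) - C_2te^(-t) - 2C_2e^(-t)

Coefficient matrix A = [[-1, 0], [1, -1]].
Characteristic polynomial det(A - λI) = λ^2 + 2λ + 1 = 0.
Single eigenvalue λ = -1 with algebraic multiplicity 2.
Eigenvector v = (0,-1); generalized eigenvector w with (A-λI)w=v is (-1,-2).
General solution: e^(-t)[C_1·v + C_2·(t·v + w)].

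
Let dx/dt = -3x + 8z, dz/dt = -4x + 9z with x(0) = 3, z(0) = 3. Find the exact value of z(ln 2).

A = [[-3,8],[-4,9]]; eigenvalues λ = 5, 1.
Eigenvectors: (-1,-1) for λ=5, (-2,-1) for λ=1.
From the initial condition, c_1 = -3, c_2 = 0.
z(ln 2) = (-3)(2^5)(-1) + (0)(2^1)(-1) = 96.

96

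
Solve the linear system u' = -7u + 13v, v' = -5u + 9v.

u(t) = -3C_1e^(t)sin(t) + 2C_1e^(t)cos(t) + 2C_2e^(t)sin(t) + 3C_2e^(t)cos(t), v(t) = -2C_1e^(t)sin(t) + C_1e^(t)cos(t) + C_2e^(t)sin(t) + 2C_2e^(t)cos(t)

Coefficient matrix A = [[-7, 13], [-5, 9]].
Characteristic polynomial det(A - λI) = λ^2 - 2λ + 2 = 0.
Eigenvalues λ = 1 ± i (complex conjugate pair).
For λ=1+i: an eigenvector is (2,1) - i(-3,-2) = (2 + 3i, 1 + 2i).
A real fundamental pair from Re and Im of e^((1+i)t)v: X_1 = e^(t)(cos(t)·(2,1) + sin(t)·(-3,-2)), X_2 = e^(t)(sin(t)·(2,1) - cos(t)·(-3,-2)).
General solution: C_1X_1 + C_2X_2.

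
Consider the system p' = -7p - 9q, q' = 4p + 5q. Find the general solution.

Coefficient matrix A = [[-7, -9], [4, 5]].
Characteristic polynomial det(A - λI) = λ^2 + 2λ + 1 = 0.
Single eigenvalue λ = -1 with algebraic multiplicity 2.
Eigenvector v = (3,-2); generalized eigenvector w with (A-λI)w=v is (1,-1).
General solution: e^(-t)[C_1·v + C_2·(t·v + w)].

p(t) = 3C_1e^(-t) + 3C_2te^(-t) + C_2e^(-t), q(t) = -2C_1e^(-t) - 2C_2te^(-t) - C_2e^(-t)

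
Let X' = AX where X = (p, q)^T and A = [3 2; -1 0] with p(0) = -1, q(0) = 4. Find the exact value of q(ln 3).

-6

A = [[3,2],[-1,0]]; eigenvalues λ = 2, 1.
Eigenvectors: (2,-1) for λ=2, (-1,1) for λ=1.
From the initial condition, c_1 = 3, c_2 = 7.
q(ln 3) = (3)(3^2)(-1) + (7)(3^1)(1) = -6.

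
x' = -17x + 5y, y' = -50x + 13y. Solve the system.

x(t) = -c_1e^(-2t)cos(5t) - c_2e^(-2t)sin(5t), y(t) = c_1e^(-2t)sin(5t) - 3c_1e^(-2t)cos(5t) - 3c_2e^(-2t)sin(5t) - c_2e^(-2t)cos(5t)

Coefficient matrix A = [[-17, 5], [-50, 13]].
Characteristic polynomial det(A - λI) = λ^2 + 4λ + 29 = 0.
Eigenvalues λ = -2 ± 5i (complex conjugate pair).
For λ=-2+5i: an eigenvector is (-1,-3) - i(0,1) = (-1, -3 - i).
A real fundamental pair from Re and Im of e^((-2+5i)t)v: X_1 = e^(-2t)(cos(5t)·(-1,-3) + sin(5t)·(0,1)), X_2 = e^(-2t)(sin(5t)·(-1,-3) - cos(5t)·(0,1)).
General solution: c_1X_1 + c_2X_2.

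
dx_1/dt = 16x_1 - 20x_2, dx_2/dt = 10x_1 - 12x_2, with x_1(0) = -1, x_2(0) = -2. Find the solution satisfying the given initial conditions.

Coefficient matrix A = [[16, -20], [10, -12]].
Characteristic polynomial det(A - λI) = λ^2 - 4λ + 8 = 0.
Eigenvalues λ = 2 ± 2i (complex conjugate pair).
For λ=2+2i: an eigenvector is (3,2) - i(1,1) = (3 - i, 2 - i).
A real fundamental pair from Re and Im of e^((2+2i)t)v: X_1 = e^(2t)(cos(2t)·(3,2) + sin(2t)·(1,1)), X_2 = e^(2t)(sin(2t)·(3,2) - cos(2t)·(1,1)).
General solution: c_1X_1 + c_2X_2.
Applying x_1(0)=-1, x_2(0)=-2 gives c_1=1, c_2=4.

x_1(t) = 13e^(2t)sin(2t) - e^(2t)cos(2t), x_2(t) = 9e^(2t)sin(2t) - 2e^(2t)cos(2t)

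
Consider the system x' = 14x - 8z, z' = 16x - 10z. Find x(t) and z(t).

Coefficient matrix A = [[14, -8], [16, -10]].
Characteristic polynomial det(A - λI) = λ^2 - 4λ - 12 = 0.
Eigenvalues λ = 6, -2.
For λ=6: (A-λI) row 1 is [8, -8], so an eigenvector is (1, 1).
For λ=-2: (A-λI) row 1 is [16, -8], so an eigenvector is (1, 2).
General solution: K_1e^(6t)(1,1) + K_2e^(-2t)(1,2).

x(t) = K_1e^(6t) + K_2e^(-2t), z(t) = K_1e^(6t) + 2K_2e^(-2t)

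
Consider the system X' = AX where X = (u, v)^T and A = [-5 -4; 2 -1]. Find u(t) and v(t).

u(t) = -C_1e^(-3t)sin(2t) + C_1e^(-3t)cos(2t) + C_2e^(-3t)sin(2t) + C_2e^(-3t)cos(2t), v(t) = C_1e^(-3t)sin(2t) - C_2e^(-3t)cos(2t)

Coefficient matrix A = [[-5, -4], [2, -1]].
Characteristic polynomial det(A - λI) = λ^2 + 6λ + 13 = 0.
Eigenvalues λ = -3 ± 2i (complex conjugate pair).
For λ=-3+2i: an eigenvector is (1,0) - i(-1,1) = (1 + i, 0 - i).
A real fundamental pair from Re and Im of e^((-3+2i)t)v: X_1 = e^(-3t)(cos(2t)·(1,0) + sin(2t)·(-1,1)), X_2 = e^(-3t)(sin(2t)·(1,0) - cos(2t)·(-1,1)).
General solution: C_1X_1 + C_2X_2.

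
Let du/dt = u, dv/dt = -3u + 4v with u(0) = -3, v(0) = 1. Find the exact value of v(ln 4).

A = [[1,0],[-3,4]]; eigenvalues λ = 4, 1.
Eigenvectors: (0,-1) for λ=4, (1,1) for λ=1.
From the initial condition, c_1 = -4, c_2 = -3.
v(ln 4) = (-4)(4^4)(-1) + (-3)(4^1)(1) = 1012.

1012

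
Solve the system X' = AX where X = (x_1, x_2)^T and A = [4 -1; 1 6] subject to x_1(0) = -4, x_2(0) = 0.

Coefficient matrix A = [[4, -1], [1, 6]].
Characteristic polynomial det(A - λI) = λ^2 - 10λ + 25 = 0.
Single eigenvalue λ = 5 with algebraic multiplicity 2.
Eigenvector v = (-1,1); generalized eigenvector w with (A-λI)w=v is (3,-2).
General solution: e^(5t)[c_1·v + c_2·(t·v + w)].
Applying x_1(0)=-4, x_2(0)=0 gives c_1=-8, c_2=-4.

x_1(t) = 4te^(5t) - 4e^(5t), x_2(t) = -4te^(5t)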